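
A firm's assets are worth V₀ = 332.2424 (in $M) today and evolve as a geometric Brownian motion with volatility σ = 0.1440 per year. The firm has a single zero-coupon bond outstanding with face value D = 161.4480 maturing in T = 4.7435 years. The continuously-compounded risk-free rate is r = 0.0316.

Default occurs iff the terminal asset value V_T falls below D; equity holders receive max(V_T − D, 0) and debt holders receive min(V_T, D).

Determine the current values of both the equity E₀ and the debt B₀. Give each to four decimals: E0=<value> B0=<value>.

E0=193.3226 B0=138.9198

d₁ = [ln(V₀/D) + (r + σ²/2)T] / (σ√T)
   = [ln(332.2424/161.4480) + (0.0316 + 0.5·0.1440²)·4.7435] / (0.1440·√4.7435)
   = [0.721682 + 0.199075] / 0.313626 = 2.935844
d₂ = d₁ − σ√T = 2.935844 − 0.313626 = 2.622219
N(d₁) = 0.998337,  N(d₂) = 0.995632,  e^(−rT) = 0.860799
E₀ = V₀·N(d₁) − D·e^(−rT)·N(d₂)
   = 332.2424·0.998337 − 161.4480·0.860799·0.995632 = 193.322619
B₀ = V₀ − E₀ = 332.2424 − 193.322619 = 138.919781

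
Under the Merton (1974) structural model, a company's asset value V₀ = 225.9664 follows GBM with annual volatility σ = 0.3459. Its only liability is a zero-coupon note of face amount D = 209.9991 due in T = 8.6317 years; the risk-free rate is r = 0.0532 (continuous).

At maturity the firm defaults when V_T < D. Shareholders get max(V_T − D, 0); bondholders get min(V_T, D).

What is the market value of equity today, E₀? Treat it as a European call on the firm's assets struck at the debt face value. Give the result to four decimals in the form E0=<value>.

E0=124.6664

d₁ = [ln(V₀/D) + (r + σ²/2)T] / (σ√T)
   = [ln(225.9664/209.9991) + (0.0532 + 0.5·0.3459²)·8.6317] / (0.3459·√8.6317)
   = [0.073283 + 0.975584] / 1.016246 = 1.032100
d₂ = d₁ − σ√T = 1.032100 − 1.016246 = 0.015854
N(d₁) = 0.848987,  N(d₂) = 0.506325,  e^(−rT) = 0.631785
E₀ = V₀·N(d₁) − D·e^(−rT)·N(d₂)
   = 225.9664·0.848987 − 209.9991·0.631785·0.506325 = 124.666376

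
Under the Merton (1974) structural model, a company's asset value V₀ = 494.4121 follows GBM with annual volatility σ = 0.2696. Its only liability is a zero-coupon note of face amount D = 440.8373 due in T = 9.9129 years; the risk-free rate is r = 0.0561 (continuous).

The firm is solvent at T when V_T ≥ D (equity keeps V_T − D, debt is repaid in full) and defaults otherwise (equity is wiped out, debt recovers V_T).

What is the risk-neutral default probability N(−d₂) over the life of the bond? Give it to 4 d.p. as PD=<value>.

d₁ = [ln(V₀/D) + (r + σ²/2)T] / (σ√T)
   = [ln(494.4121/440.8373) + (0.0561 + 0.5·0.2696²)·9.9129] / (0.2696·√9.9129)
   = [0.114694 + 0.916369] / 0.848829 = 1.214688
d₂ = d₁ − σ√T = 1.214688 − 0.848829 = 0.365859
risk-neutral PD = N(−d₂) = N(-0.365859) = 0.357235

PD=0.3572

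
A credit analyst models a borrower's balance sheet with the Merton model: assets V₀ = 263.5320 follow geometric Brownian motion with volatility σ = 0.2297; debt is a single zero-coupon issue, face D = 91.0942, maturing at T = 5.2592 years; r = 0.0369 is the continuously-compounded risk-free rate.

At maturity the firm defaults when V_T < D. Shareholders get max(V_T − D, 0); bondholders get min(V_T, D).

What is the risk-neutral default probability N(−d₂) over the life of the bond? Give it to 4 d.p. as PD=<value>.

d₁ = [ln(V₀/D) + (r + σ²/2)T] / (σ√T)
   = [ln(263.5320/91.0942) + (0.0369 + 0.5·0.2297²)·5.2592] / (0.2297·√5.2592)
   = [1.062281 + 0.332808] / 0.526770 = 2.648383
d₂ = d₁ − σ√T = 2.648383 − 0.526770 = 2.121614
risk-neutral PD = N(−d₂) = N(-2.121614) = 0.016935

PD=0.0169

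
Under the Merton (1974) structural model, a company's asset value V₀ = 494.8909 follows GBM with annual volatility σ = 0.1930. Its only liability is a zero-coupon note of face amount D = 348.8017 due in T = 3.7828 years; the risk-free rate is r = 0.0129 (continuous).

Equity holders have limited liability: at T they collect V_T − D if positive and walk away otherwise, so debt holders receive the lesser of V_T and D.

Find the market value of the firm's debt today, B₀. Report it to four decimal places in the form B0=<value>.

d₁ = [ln(V₀/D) + (r + σ²/2)T] / (σ√T)
   = [ln(494.8909/348.8017) + (0.0129 + 0.5·0.1930²)·3.7828] / (0.1930·√3.7828)
   = [0.349834 + 0.119251] / 0.375374 = 1.249647
d₂ = d₁ − σ√T = 1.249647 − 0.375374 = 0.874273
N(d₁) = 0.894286,  N(d₂) = 0.809015,  e^(−rT) = 0.952373
E₀ = V₀·N(d₁) − D·e^(−rT)·N(d₂)
   = 494.8909·0.894286 − 348.8017·0.952373·0.809015 = 173.827542
B₀ = V₀ − E₀ = 494.8909 − 173.827542 = 321.063358

B0=321.0634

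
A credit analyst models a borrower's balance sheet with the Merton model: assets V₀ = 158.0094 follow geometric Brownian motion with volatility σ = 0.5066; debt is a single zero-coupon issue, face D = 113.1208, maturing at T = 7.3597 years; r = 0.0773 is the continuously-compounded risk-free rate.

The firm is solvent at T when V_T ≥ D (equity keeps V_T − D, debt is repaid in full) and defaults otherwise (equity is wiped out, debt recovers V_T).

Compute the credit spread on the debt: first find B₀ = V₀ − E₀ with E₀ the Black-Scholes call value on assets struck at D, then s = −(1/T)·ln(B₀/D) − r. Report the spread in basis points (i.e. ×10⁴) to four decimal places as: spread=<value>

d₁ = [ln(V₀/D) + (r + σ²/2)T] / (σ√T)
   = [ln(158.0094/113.1208) + (0.0773 + 0.5·0.5066²)·7.3597] / (0.5066·√7.3597)
   = [0.334198 + 1.513315] / 1.374343 = 1.344288
d₂ = d₁ − σ√T = 1.344288 − 1.374343 = -0.030056
N(d₁) = 0.910572,  N(d₂) = 0.488011,  e^(−rT) = 0.566145
E₀ = V₀·N(d₁) − D·e^(−rT)·N(d₂)
   = 158.0094·0.910572 − 113.1208·0.566145·0.488011 = 112.625377
B₀ = V₀ − E₀ = 158.0094 − 112.625377 = 45.384023
spread = −(1/T)·ln(B₀/D) − r = −(1/7.3597)·ln(45.384023/113.1208) − 0.0773 = 0.04679421
in basis points: 0.04679421 × 10⁴ = 467.9421 bp

spread=467.9421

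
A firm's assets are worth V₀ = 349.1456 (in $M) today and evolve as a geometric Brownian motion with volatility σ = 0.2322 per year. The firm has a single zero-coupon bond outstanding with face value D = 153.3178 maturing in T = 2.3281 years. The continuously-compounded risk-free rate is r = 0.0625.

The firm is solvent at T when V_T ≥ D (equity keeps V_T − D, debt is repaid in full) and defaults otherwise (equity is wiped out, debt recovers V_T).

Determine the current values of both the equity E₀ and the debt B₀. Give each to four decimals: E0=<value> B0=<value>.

d₁ = [ln(V₀/D) + (r + σ²/2)T] / (σ√T)
   = [ln(349.1456/153.3178) + (0.0625 + 0.5·0.2322²)·2.3281] / (0.2322·√2.3281)
   = [0.822976 + 0.208268] / 0.354293 = 2.910707
d₂ = d₁ − σ√T = 2.910707 − 0.354293 = 2.556414
N(d₁) = 0.998197,  N(d₂) = 0.994712,  e^(−rT) = 0.864584
E₀ = V₀·N(d₁) − D·e^(−rT)·N(d₂)
   = 349.1456·0.998197 − 153.3178·0.864584·0.994712 = 216.660818
B₀ = V₀ − E₀ = 349.1456 − 216.660818 = 132.484782

E0=216.6608 B0=132.4848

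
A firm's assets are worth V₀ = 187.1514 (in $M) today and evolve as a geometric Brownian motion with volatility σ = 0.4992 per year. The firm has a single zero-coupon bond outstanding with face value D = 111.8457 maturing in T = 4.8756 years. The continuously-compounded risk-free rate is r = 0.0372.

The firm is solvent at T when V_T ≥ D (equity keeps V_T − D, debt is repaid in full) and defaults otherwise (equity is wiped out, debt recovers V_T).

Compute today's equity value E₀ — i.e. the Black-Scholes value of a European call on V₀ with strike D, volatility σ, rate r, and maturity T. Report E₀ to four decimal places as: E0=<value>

E0=115.3438

d₁ = [ln(V₀/D) + (r + σ²/2)T] / (σ√T)
   = [ln(187.1514/111.8457) + (0.0372 + 0.5·0.4992²)·4.8756] / (0.4992·√4.8756)
   = [0.514798 + 0.788874] / 1.102272 = 1.182713
d₂ = d₁ − σ√T = 1.182713 − 1.102272 = 0.080442
N(d₁) = 0.881539,  N(d₂) = 0.532057,  e^(−rT) = 0.834125
E₀ = V₀·N(d₁) − D·e^(−rT)·N(d₂)
   = 187.1514·0.881539 − 111.8457·0.834125·0.532057 = 115.343847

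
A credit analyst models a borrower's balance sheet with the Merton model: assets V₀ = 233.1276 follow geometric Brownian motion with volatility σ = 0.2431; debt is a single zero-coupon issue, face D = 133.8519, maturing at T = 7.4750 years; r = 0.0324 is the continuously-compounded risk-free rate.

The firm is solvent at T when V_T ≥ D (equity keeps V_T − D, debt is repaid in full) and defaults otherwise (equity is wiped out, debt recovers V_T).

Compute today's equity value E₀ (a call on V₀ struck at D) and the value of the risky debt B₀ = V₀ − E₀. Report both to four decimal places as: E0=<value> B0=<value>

d₁ = [ln(V₀/D) + (r + σ²/2)T] / (σ√T)
   = [ln(233.1276/133.8519) + (0.0324 + 0.5·0.2431²)·7.4750] / (0.2431·√7.4750)
   = [0.554852 + 0.463067] / 0.664646 = 1.531520
d₂ = d₁ − σ√T = 1.531520 − 0.664646 = 0.866874
N(d₁) = 0.937180,  N(d₂) = 0.806995,  e^(−rT) = 0.784907
E₀ = V₀·N(d₁) − D·e^(−rT)·N(d₂)
   = 233.1276·0.937180 − 133.8519·0.784907·0.806995 = 133.698537
B₀ = V₀ − E₀ = 233.1276 − 133.698537 = 99.429063

E0=133.6985 B0=99.4291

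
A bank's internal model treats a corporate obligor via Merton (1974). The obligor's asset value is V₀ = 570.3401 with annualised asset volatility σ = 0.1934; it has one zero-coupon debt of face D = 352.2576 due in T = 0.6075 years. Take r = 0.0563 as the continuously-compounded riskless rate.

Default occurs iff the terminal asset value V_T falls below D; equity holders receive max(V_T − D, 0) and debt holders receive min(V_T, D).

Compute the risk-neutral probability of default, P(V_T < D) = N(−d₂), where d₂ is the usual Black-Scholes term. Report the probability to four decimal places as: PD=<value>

d₁ = [ln(V₀/D) + (r + σ²/2)T] / (σ√T)
   = [ln(570.3401/352.2576) + (0.0563 + 0.5·0.1934²)·0.6075] / (0.1934·√0.6075)
   = [0.481870 + 0.045564] / 0.150740 = 3.498954
d₂ = d₁ − σ√T = 3.498954 − 0.150740 = 3.348214
risk-neutral PD = N(−d₂) = N(-3.348214) = 0.000407

PD=0.0004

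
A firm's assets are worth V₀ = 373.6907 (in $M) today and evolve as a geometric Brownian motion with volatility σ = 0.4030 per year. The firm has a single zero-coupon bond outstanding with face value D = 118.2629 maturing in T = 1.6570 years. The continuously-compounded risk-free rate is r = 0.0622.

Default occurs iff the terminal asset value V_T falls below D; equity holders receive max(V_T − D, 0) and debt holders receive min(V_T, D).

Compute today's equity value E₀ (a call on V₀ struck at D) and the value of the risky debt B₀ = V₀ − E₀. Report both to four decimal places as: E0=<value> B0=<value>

d₁ = [ln(V₀/D) + (r + σ²/2)T] / (σ√T)
   = [ln(373.6907/118.2629) + (0.0622 + 0.5·0.4030²)·1.6570] / (0.4030·√1.6570)
   = [1.150518 + 0.237621] / 0.518760 = 2.675881
d₂ = d₁ − σ√T = 2.675881 − 0.518760 = 2.157121
N(d₁) = 0.996273,  N(d₂) = 0.984502,  e^(−rT) = 0.902068
E₀ = V₀·N(d₁) − D·e^(−rT)·N(d₂)
   = 373.6907·0.996273 − 118.2629·0.902068·0.984502 = 267.270265
B₀ = V₀ − E₀ = 373.6907 − 267.270265 = 106.420435

E0=267.2703 B0=106.4204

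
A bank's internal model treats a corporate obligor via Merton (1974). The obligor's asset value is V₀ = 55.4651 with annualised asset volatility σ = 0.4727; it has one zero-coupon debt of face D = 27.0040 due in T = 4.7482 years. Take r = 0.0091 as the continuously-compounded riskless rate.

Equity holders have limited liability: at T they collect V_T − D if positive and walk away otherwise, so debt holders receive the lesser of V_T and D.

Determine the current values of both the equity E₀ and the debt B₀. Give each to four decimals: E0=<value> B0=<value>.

E0=34.4230 B0=21.0421

d₁ = [ln(V₀/D) + (r + σ²/2)T] / (σ√T)
   = [ln(55.4651/27.0040) + (0.0091 + 0.5·0.4727²)·4.7482] / (0.4727·√4.7482)
   = [0.719769 + 0.573690] / 1.030031 = 1.255748
d₂ = d₁ − σ√T = 1.255748 − 1.030031 = 0.225718
N(d₁) = 0.895396,  N(d₂) = 0.589290,  e^(−rT) = 0.957712
E₀ = V₀·N(d₁) − D·e^(−rT)·N(d₂)
   = 55.4651·0.895396 − 27.0040·0.957712·0.589290 = 34.423019
B₀ = V₀ − E₀ = 55.4651 − 34.423019 = 21.042081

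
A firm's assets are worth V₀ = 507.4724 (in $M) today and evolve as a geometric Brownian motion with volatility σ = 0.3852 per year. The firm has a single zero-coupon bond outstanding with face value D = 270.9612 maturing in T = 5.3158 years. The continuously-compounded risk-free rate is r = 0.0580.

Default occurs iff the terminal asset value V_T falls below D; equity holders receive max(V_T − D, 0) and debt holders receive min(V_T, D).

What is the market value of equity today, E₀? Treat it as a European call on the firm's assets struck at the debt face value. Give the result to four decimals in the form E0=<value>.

E0=328.3095

d₁ = [ln(V₀/D) + (r + σ²/2)T] / (σ√T)
   = [ln(507.4724/270.9612) + (0.0580 + 0.5·0.3852²)·5.3158] / (0.3852·√5.3158)
   = [0.627467 + 0.702693] / 0.888118 = 1.497729
d₂ = d₁ − σ√T = 1.497729 − 0.888118 = 0.609611
N(d₁) = 0.932898,  N(d₂) = 0.728940,  e^(−rT) = 0.734683
E₀ = V₀·N(d₁) − D·e^(−rT)·N(d₂)
   = 507.4724·0.932898 − 270.9612·0.734683·0.728940 = 328.309532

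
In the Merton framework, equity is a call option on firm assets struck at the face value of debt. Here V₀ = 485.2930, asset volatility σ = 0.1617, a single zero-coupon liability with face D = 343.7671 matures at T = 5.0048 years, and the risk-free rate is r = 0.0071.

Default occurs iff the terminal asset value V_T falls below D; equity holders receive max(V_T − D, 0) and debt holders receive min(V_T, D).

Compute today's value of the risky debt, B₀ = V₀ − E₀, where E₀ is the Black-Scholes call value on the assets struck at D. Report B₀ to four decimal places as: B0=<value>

d₁ = [ln(V₀/D) + (r + σ²/2)T] / (σ√T)
   = [ln(485.2930/343.7671) + (0.0071 + 0.5·0.1617²)·5.0048] / (0.1617·√5.0048)
   = [0.344788 + 0.100964] / 0.361746 = 1.232226
d₂ = d₁ − σ√T = 1.232226 − 0.361746 = 0.870480
N(d₁) = 0.891068,  N(d₂) = 0.807981,  e^(−rT) = 0.965090
E₀ = V₀·N(d₁) − D·e^(−rT)·N(d₂)
   = 485.2930·0.891068 − 343.7671·0.965090·0.807981 = 164.368162
B₀ = V₀ − E₀ = 485.2930 − 164.368162 = 320.924838

B0=320.9248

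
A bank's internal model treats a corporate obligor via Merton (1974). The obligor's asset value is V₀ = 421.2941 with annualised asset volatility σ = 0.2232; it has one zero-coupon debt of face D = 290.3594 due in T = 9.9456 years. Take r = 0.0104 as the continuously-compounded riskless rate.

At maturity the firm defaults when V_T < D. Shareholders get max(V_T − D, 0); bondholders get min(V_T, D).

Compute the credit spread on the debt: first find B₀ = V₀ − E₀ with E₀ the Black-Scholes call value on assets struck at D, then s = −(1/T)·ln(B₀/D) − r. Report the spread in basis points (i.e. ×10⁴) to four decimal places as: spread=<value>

spread=138.1702

d₁ = [ln(V₀/D) + (r + σ²/2)T] / (σ√T)
   = [ln(421.2941/290.3594) + (0.0104 + 0.5·0.2232²)·9.9456] / (0.2232·√9.9456)
   = [0.372212 + 0.351170] / 0.703898 = 1.027680
d₂ = d₁ − σ√T = 1.027680 − 0.703898 = 0.323782
N(d₁) = 0.847950,  N(d₂) = 0.626949,  e^(−rT) = 0.901735
E₀ = V₀·N(d₁) − D·e^(−rT)·N(d₂)
   = 421.2941·0.847950 − 290.3594·0.901735·0.626949 = 193.084006
B₀ = V₀ − E₀ = 421.2941 − 193.084006 = 228.210094
spread = −(1/T)·ln(B₀/D) − r = −(1/9.9456)·ln(228.210094/290.3594) − 0.0104 = 0.01381702
in basis points: 0.01381702 × 10⁴ = 138.1702 bp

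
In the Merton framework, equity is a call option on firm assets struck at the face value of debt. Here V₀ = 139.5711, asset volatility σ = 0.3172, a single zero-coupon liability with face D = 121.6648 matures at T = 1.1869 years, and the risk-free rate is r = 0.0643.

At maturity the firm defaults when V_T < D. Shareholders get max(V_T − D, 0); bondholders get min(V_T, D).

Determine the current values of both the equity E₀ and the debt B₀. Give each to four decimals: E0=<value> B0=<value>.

E0=33.8864 B0=105.6847

d₁ = [ln(V₀/D) + (r + σ²/2)T] / (σ√T)
   = [ln(139.5711/121.6648) + (0.0643 + 0.5·0.3172²)·1.1869] / (0.3172·√1.1869)
   = [0.137304 + 0.136028] / 0.345573 = 0.790954
d₂ = d₁ − σ√T = 0.790954 − 0.345573 = 0.445380
N(d₁) = 0.785515,  N(d₂) = 0.671978,  e^(−rT) = 0.926522
E₀ = V₀·N(d₁) − D·e^(−rT)·N(d₂)
   = 139.5711·0.785515 − 121.6648·0.926522·0.671978 = 33.886391
B₀ = V₀ − E₀ = 139.5711 − 33.886391 = 105.684709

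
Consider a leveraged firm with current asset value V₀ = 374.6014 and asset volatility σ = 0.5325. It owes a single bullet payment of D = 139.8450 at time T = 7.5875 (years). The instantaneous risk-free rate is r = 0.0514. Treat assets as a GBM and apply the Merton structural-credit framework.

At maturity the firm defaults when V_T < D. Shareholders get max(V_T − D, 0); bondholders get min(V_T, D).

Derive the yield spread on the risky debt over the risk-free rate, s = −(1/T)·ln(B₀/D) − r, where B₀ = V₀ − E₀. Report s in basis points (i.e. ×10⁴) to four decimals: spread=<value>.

d₁ = [ln(V₀/D) + (r + σ²/2)T] / (σ√T)
   = [ln(374.6014/139.8450) + (0.0514 + 0.5·0.5325²)·7.5875] / (0.5325·√7.5875)
   = [0.985328 + 1.465739] / 1.466793 = 1.671038
d₂ = d₁ − σ√T = 1.671038 − 1.466793 = 0.204244
N(d₁) = 0.952643,  N(d₂) = 0.580919,  e^(−rT) = 0.677059
E₀ = V₀·N(d₁) − D·e^(−rT)·N(d₂)
   = 374.6014·0.952643 − 139.8450·0.677059·0.580919 = 301.858086
B₀ = V₀ − E₀ = 374.6014 − 301.858086 = 72.743314
spread = −(1/T)·ln(B₀/D) − r = −(1/7.5875)·ln(72.743314/139.8450) − 0.0514 = 0.03474137
in basis points: 0.03474137 × 10⁴ = 347.4137 bp

spread=347.4137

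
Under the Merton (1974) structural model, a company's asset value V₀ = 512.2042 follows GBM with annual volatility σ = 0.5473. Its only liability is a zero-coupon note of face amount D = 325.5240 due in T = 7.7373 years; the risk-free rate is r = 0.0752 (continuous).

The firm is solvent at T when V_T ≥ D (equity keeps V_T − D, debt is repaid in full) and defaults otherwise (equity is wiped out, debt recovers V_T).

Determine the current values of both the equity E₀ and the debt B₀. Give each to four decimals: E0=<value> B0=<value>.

E0=388.8321 B0=123.3721

d₁ = [ln(V₀/D) + (r + σ²/2)T] / (σ√T)
   = [ln(512.2042/325.5240) + (0.0752 + 0.5·0.5473²)·7.7373] / (0.5473·√7.7373)
   = [0.453287 + 1.740650] / 1.522370 = 1.441133
d₂ = d₁ − σ√T = 1.441133 − 1.522370 = -0.081237
N(d₁) = 0.925226,  N(d₂) = 0.467627,  e^(−rT) = 0.558866
E₀ = V₀·N(d₁) − D·e^(−rT)·N(d₂)
   = 512.2042·0.925226 − 325.5240·0.558866·0.467627 = 388.832143
B₀ = V₀ − E₀ = 512.2042 − 388.832143 = 123.372057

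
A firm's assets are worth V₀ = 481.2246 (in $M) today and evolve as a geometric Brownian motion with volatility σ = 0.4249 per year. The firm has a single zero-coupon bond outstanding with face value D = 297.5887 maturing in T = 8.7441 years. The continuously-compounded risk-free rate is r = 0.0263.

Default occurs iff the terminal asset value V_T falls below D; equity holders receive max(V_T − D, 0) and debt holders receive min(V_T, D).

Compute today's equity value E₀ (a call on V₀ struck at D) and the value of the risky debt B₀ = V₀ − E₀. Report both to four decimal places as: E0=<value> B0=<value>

E0=312.9487 B0=168.2759

d₁ = [ln(V₀/D) + (r + σ²/2)T] / (σ√T)
   = [ln(481.2246/297.5887) + (0.0263 + 0.5·0.4249²)·8.7441] / (0.4249·√8.7441)
   = [0.480622 + 1.019300] / 1.256447 = 1.193780
d₂ = d₁ − σ√T = 1.193780 − 1.256447 = -0.062667
N(d₁) = 0.883718,  N(d₂) = 0.475016,  e^(−rT) = 0.794558
E₀ = V₀·N(d₁) − D·e^(−rT)·N(d₂)
   = 481.2246·0.883718 − 297.5887·0.794558·0.475016 = 312.948725
B₀ = V₀ − E₀ = 481.2246 − 312.948725 = 168.275875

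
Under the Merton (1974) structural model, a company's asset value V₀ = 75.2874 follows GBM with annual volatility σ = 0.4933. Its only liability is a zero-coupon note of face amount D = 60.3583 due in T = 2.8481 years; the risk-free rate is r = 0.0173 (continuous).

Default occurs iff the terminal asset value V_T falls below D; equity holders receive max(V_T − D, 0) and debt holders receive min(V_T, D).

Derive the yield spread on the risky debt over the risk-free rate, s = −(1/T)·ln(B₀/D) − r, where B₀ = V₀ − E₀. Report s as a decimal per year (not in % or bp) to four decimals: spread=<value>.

spread=0.0945

d₁ = [ln(V₀/D) + (r + σ²/2)T] / (σ√T)
   = [ln(75.2874/60.3583) + (0.0173 + 0.5·0.4933²)·2.8481] / (0.4933·√2.8481)
   = [0.221014 + 0.395807] / 0.832509 = 0.740919
d₂ = d₁ − σ√T = 0.740919 − 0.832509 = -0.091589
N(d₁) = 0.770629,  N(d₂) = 0.463512,  e^(−rT) = 0.951922
E₀ = V₀·N(d₁) − D·e^(−rT)·N(d₂)
   = 75.2874·0.770629 − 60.3583·0.951922·0.463512 = 31.386900
B₀ = V₀ − E₀ = 75.2874 − 31.386900 = 43.900500
spread = −(1/T)·ln(B₀/D) − r = −(1/2.8481)·ln(43.900500/60.3583) − 0.0173 = 0.09448427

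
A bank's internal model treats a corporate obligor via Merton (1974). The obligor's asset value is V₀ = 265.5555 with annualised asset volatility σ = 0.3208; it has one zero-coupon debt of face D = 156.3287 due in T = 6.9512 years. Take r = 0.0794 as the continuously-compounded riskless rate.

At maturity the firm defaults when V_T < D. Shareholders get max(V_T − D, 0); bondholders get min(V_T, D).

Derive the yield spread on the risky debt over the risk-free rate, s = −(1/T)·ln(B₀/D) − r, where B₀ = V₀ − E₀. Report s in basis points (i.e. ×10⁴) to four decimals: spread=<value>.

d₁ = [ln(V₀/D) + (r + σ²/2)T] / (σ√T)
   = [ln(265.5555/156.3287) + (0.0794 + 0.5·0.3208²)·6.9512] / (0.3208·√6.9512)
   = [0.529863 + 0.909608] / 0.845793 = 1.701919
d₂ = d₁ − σ√T = 1.701919 − 0.845793 = 0.856125
N(d₁) = 0.955615,  N(d₂) = 0.804036,  e^(−rT) = 0.575840
E₀ = V₀·N(d₁) − D·e^(−rT)·N(d₂)
   = 265.5555·0.955615 − 156.3287·0.575840·0.804036 = 181.389170
B₀ = V₀ − E₀ = 265.5555 − 181.389170 = 84.166330
spread = −(1/T)·ln(B₀/D) − r = −(1/6.9512)·ln(84.166330/156.3287) − 0.0794 = 0.00967324
in basis points: 0.00967324 × 10⁴ = 96.7324 bp

spread=96.7324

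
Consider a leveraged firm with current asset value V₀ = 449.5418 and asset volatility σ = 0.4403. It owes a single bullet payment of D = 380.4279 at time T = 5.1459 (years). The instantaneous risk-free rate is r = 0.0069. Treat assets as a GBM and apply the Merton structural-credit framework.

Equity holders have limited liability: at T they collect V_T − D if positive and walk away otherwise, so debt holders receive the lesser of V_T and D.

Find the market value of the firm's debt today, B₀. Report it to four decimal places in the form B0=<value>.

B0=249.2268

d₁ = [ln(V₀/D) + (r + σ²/2)T] / (σ√T)
   = [ln(449.5418/380.4279) + (0.0069 + 0.5·0.4403²)·5.1459] / (0.4403·√5.1459)
   = [0.166932 + 0.534309] / 0.998802 = 0.702083
d₂ = d₁ − σ√T = 0.702083 − 0.998802 = -0.296719
N(d₁) = 0.758686,  N(d₂) = 0.383340,  e^(−rT) = 0.965116
E₀ = V₀·N(d₁) − D·e^(−rT)·N(d₂)
   = 449.5418·0.758686 − 380.4279·0.965116·0.383340 = 200.314974
B₀ = V₀ − E₀ = 449.5418 − 200.314974 = 249.226826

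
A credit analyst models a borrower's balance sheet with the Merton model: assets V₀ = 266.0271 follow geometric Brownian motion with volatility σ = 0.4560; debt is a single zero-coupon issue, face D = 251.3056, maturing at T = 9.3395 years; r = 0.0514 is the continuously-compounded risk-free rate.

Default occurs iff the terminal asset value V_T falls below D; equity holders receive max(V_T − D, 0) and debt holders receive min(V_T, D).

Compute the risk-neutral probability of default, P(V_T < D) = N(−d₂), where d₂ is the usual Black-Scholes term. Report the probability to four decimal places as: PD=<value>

PD=0.6223

d₁ = [ln(V₀/D) + (r + σ²/2)T] / (σ√T)
   = [ln(266.0271/251.3056) + (0.0514 + 0.5·0.4560²)·9.3395] / (0.4560·√9.3395)
   = [0.056928 + 1.451059] / 1.393563 = 1.082109
d₂ = d₁ − σ√T = 1.082109 − 1.393563 = -0.311454
risk-neutral PD = N(−d₂) = N(0.311454) = 0.622272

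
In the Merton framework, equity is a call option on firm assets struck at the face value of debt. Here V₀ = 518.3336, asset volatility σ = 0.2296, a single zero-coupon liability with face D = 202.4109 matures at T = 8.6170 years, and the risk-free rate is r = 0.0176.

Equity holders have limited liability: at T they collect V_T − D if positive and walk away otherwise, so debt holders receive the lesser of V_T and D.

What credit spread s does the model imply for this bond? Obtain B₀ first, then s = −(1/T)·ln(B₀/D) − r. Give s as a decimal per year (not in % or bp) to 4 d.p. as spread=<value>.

d₁ = [ln(V₀/D) + (r + σ²/2)T] / (σ√T)
   = [ln(518.3336/202.4109) + (0.0176 + 0.5·0.2296²)·8.6170] / (0.2296·√8.6170)
   = [0.940319 + 0.378787] / 0.673985 = 1.957176
d₂ = d₁ − σ√T = 1.957176 − 0.673985 = 1.283191
N(d₁) = 0.974837,  N(d₂) = 0.900287,  e^(−rT) = 0.859281
E₀ = V₀·N(d₁) − D·e^(−rT)·N(d₂)
   = 518.3336·0.974837 − 202.4109·0.859281·0.900287 = 348.705496
B₀ = V₀ − E₀ = 518.3336 − 348.705496 = 169.628104
spread = −(1/T)·ln(B₀/D) − r = −(1/8.6170)·ln(169.628104/202.4109) − 0.0176 = 0.00290498

spread=0.0029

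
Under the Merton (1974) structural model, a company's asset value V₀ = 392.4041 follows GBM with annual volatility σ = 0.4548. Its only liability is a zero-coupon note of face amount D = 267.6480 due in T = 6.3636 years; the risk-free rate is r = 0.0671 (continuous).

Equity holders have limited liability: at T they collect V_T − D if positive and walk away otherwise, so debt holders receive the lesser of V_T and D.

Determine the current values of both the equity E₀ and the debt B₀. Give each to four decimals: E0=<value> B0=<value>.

d₁ = [ln(V₀/D) + (r + σ²/2)T] / (σ√T)
   = [ln(392.4041/267.6480) + (0.0671 + 0.5·0.4548²)·6.3636] / (0.4548·√6.3636)
   = [0.382619 + 1.085131] / 1.147287 = 1.279323
d₂ = d₁ − σ√T = 1.279323 − 1.147287 = 0.132037
N(d₁) = 0.899608,  N(d₂) = 0.552522,  e^(−rT) = 0.652465
E₀ = V₀·N(d₁) − D·e^(−rT)·N(d₂)
   = 392.4041·0.899608 − 267.6480·0.652465·0.552522 = 256.522485
B₀ = V₀ − E₀ = 392.4041 − 256.522485 = 135.881615

E0=256.5225 B0=135.8816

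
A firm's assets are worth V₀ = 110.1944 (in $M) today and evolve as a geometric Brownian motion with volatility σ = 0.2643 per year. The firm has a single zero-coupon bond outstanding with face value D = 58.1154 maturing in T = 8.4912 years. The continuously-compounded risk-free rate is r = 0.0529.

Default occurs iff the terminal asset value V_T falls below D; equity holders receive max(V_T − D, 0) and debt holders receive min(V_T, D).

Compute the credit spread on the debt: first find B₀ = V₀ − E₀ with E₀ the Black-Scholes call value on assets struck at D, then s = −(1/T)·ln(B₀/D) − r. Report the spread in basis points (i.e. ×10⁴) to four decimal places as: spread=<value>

d₁ = [ln(V₀/D) + (r + σ²/2)T] / (σ√T)
   = [ln(110.1944/58.1154) + (0.0529 + 0.5·0.2643²)·8.4912] / (0.2643·√8.4912)
   = [0.639815 + 0.745759] / 0.770161 = 1.799070
d₂ = d₁ − σ√T = 1.799070 − 0.770161 = 1.028909
N(d₁) = 0.963996,  N(d₂) = 0.848239,  e^(−rT) = 0.638148
E₀ = V₀·N(d₁) − D·e^(−rT)·N(d₂)
   = 110.1944·0.963996 − 58.1154·0.638148·0.848239 = 74.768992
B₀ = V₀ − E₀ = 110.1944 − 74.768992 = 35.425408
spread = −(1/T)·ln(B₀/D) − r = −(1/8.4912)·ln(35.425408/58.1154) − 0.0529 = 0.00539581
in basis points: 0.00539581 × 10⁴ = 53.9581 bp

spread=53.9581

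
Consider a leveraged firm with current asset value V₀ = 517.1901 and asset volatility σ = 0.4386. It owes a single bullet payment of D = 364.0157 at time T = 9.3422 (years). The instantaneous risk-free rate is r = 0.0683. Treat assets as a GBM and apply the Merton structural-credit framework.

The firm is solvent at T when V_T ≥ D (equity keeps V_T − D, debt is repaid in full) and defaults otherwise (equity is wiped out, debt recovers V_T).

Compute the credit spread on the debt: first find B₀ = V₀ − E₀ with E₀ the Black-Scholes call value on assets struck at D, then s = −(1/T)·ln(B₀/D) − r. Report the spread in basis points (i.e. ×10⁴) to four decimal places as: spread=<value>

spread=321.0742

d₁ = [ln(V₀/D) + (r + σ²/2)T] / (σ√T)
   = [ln(517.1901/364.0157) + (0.0683 + 0.5·0.4386²)·9.3422] / (0.4386·√9.3422)
   = [0.351214 + 1.536652] / 1.340581 = 1.408243
d₂ = d₁ − σ√T = 1.408243 − 1.340581 = 0.067662
N(d₁) = 0.920471,  N(d₂) = 0.526973,  e^(−rT) = 0.528310
E₀ = V₀·N(d₁) − D·e^(−rT)·N(d₂)
   = 517.1901·0.920471 − 364.0157·0.528310·0.526973 = 374.714491
B₀ = V₀ − E₀ = 517.1901 − 374.714491 = 142.475609
spread = −(1/T)·ln(B₀/D) − r = −(1/9.3422)·ln(142.475609/364.0157) − 0.0683 = 0.03210742
in basis points: 0.03210742 × 10⁴ = 321.0742 bp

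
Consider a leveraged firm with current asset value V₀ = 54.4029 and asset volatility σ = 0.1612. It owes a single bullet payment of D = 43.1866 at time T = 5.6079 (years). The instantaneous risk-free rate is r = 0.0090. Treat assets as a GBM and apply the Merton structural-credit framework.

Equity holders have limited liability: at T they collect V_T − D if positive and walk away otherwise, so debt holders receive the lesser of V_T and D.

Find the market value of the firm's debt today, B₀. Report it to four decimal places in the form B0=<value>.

d₁ = [ln(V₀/D) + (r + σ²/2)T] / (σ√T)
   = [ln(54.4029/43.1866) + (0.0090 + 0.5·0.1612²)·5.6079] / (0.1612·√5.6079)
   = [0.230887 + 0.123333] / 0.381738 = 0.927915
d₂ = d₁ − σ√T = 0.927915 − 0.381738 = 0.546177
N(d₁) = 0.823274,  N(d₂) = 0.707528,  e^(−rT) = 0.950781
E₀ = V₀·N(d₁) − D·e^(−rT)·N(d₂)
   = 54.4029·0.823274 − 43.1866·0.950781·0.707528 = 15.736686
B₀ = V₀ − E₀ = 54.4029 − 15.736686 = 38.666214

B0=38.6662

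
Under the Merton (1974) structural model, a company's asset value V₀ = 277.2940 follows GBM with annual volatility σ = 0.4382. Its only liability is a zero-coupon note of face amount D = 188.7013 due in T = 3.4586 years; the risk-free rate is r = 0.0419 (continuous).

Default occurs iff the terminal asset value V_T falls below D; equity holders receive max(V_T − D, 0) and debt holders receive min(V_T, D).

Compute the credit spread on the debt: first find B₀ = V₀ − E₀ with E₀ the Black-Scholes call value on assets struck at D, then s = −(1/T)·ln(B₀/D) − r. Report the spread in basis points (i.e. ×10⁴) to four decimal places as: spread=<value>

spread=495.9598

d₁ = [ln(V₀/D) + (r + σ²/2)T] / (σ√T)
   = [ln(277.2940/188.7013) + (0.0419 + 0.5·0.4382²)·3.4586] / (0.4382·√3.4586)
   = [0.384913 + 0.476974] / 0.814934 = 1.057616
d₂ = d₁ − σ√T = 1.057616 − 0.814934 = 0.242681
N(d₁) = 0.854885,  N(d₂) = 0.595874,  e^(−rT) = 0.865096
E₀ = V₀·N(d₁) − D·e^(−rT)·N(d₂)
   = 277.2940·0.854885 − 188.7013·0.865096·0.595874 = 139.781155
B₀ = V₀ − E₀ = 277.2940 − 139.781155 = 137.512845
spread = −(1/T)·ln(B₀/D) − r = −(1/3.4586)·ln(137.512845/188.7013) − 0.0419 = 0.04959598
in basis points: 0.04959598 × 10⁴ = 495.9598 bp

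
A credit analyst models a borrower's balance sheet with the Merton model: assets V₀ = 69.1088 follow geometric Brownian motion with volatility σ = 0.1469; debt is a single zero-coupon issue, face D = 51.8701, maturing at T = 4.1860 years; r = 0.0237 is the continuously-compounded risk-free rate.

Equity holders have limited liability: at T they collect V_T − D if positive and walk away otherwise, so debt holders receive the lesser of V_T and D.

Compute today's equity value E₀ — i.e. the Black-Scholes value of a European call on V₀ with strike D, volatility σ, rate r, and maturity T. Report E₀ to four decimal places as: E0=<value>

E0=22.9366

d₁ = [ln(V₀/D) + (r + σ²/2)T] / (σ√T)
   = [ln(69.1088/51.8701) + (0.0237 + 0.5·0.1469²)·4.1860] / (0.1469·√4.1860)
   = [0.286940 + 0.144374] / 0.300553 = 1.435067
d₂ = d₁ − σ√T = 1.435067 − 0.300553 = 1.134513
N(d₁) = 0.924366,  N(d₂) = 0.871710,  e^(−rT) = 0.905554
E₀ = V₀·N(d₁) − D·e^(−rT)·N(d₂)
   = 69.1088·0.924366 − 51.8701·0.905554·0.871710 = 22.936553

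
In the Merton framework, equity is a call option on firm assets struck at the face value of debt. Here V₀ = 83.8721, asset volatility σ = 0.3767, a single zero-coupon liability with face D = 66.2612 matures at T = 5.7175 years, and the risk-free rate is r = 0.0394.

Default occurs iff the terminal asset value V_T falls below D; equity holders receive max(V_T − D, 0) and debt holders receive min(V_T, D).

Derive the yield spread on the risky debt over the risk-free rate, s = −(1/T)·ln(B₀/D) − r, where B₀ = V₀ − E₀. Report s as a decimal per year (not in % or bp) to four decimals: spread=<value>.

spread=0.0410

d₁ = [ln(V₀/D) + (r + σ²/2)T] / (σ√T)
   = [ln(83.8721/66.2612) + (0.0394 + 0.5·0.3767²)·5.7175] / (0.3767·√5.7175)
   = [0.235689 + 0.630934] / 0.900738 = 0.962125
d₂ = d₁ − σ√T = 0.962125 − 0.900738 = 0.061386
N(d₁) = 0.832007,  N(d₂) = 0.524474,  e^(−rT) = 0.798301
E₀ = V₀·N(d₁) − D·e^(−rT)·N(d₂)
   = 83.8721·0.832007 − 66.2612·0.798301·0.524474 = 42.039345
B₀ = V₀ − E₀ = 83.8721 − 42.039345 = 41.832755
spread = −(1/T)·ln(B₀/D) − r = −(1/5.7175)·ln(41.832755/66.2612) − 0.0394 = 0.04104160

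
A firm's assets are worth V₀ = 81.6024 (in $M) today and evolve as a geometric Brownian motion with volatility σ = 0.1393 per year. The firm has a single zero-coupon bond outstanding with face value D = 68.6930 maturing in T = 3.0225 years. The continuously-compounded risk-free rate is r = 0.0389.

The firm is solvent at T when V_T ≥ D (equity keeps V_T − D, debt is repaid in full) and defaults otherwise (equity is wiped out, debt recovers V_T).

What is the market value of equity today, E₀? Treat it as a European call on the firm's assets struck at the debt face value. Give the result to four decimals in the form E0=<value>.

E0=21.4904

d₁ = [ln(V₀/D) + (r + σ²/2)T] / (σ√T)
   = [ln(81.6024/68.6930) + (0.0389 + 0.5·0.1393²)·3.0225] / (0.1393·√3.0225)
   = [0.172211 + 0.146900] / 0.242178 = 1.317675
d₂ = d₁ − σ√T = 1.317675 − 0.242178 = 1.075498
N(d₁) = 0.906194,  N(d₂) = 0.858924,  e^(−rT) = 0.889074
E₀ = V₀·N(d₁) − D·e^(−rT)·N(d₂)
   = 81.6024·0.906194 − 68.6930·0.889074·0.858924 = 21.490412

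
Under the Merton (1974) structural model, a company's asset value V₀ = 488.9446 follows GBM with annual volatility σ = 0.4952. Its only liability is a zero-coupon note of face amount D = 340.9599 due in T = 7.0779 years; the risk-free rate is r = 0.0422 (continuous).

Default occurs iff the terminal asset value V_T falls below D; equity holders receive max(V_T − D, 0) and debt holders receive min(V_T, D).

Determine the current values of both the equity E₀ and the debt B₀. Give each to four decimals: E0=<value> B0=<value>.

E0=318.1531 B0=170.7915

d₁ = [ln(V₀/D) + (r + σ²/2)T] / (σ√T)
   = [ln(488.9446/340.9599) + (0.0422 + 0.5·0.4952²)·7.0779] / (0.4952·√7.0779)
   = [0.360484 + 1.166519] / 1.317446 = 1.159064
d₂ = d₁ − σ√T = 1.159064 − 1.317446 = -0.158382
N(d₁) = 0.876785,  N(d₂) = 0.437078,  e^(−rT) = 0.741791
E₀ = V₀·N(d₁) − D·e^(−rT)·N(d₂)
   = 488.9446·0.876785 − 340.9599·0.741791·0.437078 = 318.153061
B₀ = V₀ − E₀ = 488.9446 − 318.153061 = 170.791539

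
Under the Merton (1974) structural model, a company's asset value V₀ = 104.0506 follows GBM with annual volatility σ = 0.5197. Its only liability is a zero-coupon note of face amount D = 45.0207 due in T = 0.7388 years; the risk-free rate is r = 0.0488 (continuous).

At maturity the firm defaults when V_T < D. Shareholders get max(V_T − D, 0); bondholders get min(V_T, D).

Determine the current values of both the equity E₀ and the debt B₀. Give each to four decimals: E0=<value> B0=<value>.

d₁ = [ln(V₀/D) + (r + σ²/2)T] / (σ√T)
   = [ln(104.0506/45.0207) + (0.0488 + 0.5·0.5197²)·0.7388] / (0.5197·√0.7388)
   = [0.837755 + 0.135824] / 0.446700 = 2.179491
d₂ = d₁ − σ√T = 2.179491 − 0.446700 = 1.732790
N(d₁) = 0.985352,  N(d₂) = 0.958434,  e^(−rT) = 0.964589
E₀ = V₀·N(d₁) − D·e^(−rT)·N(d₂)
   = 104.0506·0.985352 − 45.0207·0.964589·0.958434 = 60.905130
B₀ = V₀ − E₀ = 104.0506 − 60.905130 = 43.145470

E0=60.9051 B0=43.1455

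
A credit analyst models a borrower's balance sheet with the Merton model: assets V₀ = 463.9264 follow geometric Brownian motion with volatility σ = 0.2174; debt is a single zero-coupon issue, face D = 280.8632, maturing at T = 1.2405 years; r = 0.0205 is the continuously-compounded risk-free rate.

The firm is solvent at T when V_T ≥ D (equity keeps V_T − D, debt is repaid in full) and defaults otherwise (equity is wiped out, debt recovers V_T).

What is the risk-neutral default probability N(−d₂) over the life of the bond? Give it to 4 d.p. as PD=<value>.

PD=0.0199

d₁ = [ln(V₀/D) + (r + σ²/2)T] / (σ√T)
   = [ln(463.9264/280.8632) + (0.0205 + 0.5·0.2174²)·1.2405] / (0.2174·√1.2405)
   = [0.501858 + 0.054745] / 0.242135 = 2.298729
d₂ = d₁ − σ√T = 2.298729 − 0.242135 = 2.056594
risk-neutral PD = N(−d₂) = N(-2.056594) = 0.019863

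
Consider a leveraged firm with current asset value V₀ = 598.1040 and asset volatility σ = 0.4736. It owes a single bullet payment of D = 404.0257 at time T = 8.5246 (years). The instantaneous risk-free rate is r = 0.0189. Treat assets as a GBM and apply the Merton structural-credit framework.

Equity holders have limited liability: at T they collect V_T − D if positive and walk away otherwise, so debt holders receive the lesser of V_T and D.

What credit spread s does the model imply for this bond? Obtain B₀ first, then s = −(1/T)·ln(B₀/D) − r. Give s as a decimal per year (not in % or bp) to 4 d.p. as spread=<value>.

spread=0.0552

d₁ = [ln(V₀/D) + (r + σ²/2)T] / (σ√T)
   = [ln(598.1040/404.0257) + (0.0189 + 0.5·0.4736²)·8.5246] / (0.4736·√8.5246)
   = [0.392286 + 1.117136] / 1.382766 = 1.091596
d₂ = d₁ − σ√T = 1.091596 − 1.382766 = -0.291170
N(d₁) = 0.862495,  N(d₂) = 0.385461,  e^(−rT) = 0.851194
E₀ = V₀·N(d₁) − D·e^(−rT)·N(d₂)
   = 598.1040·0.862495 − 404.0257·0.851194·0.385461 = 383.299905
B₀ = V₀ − E₀ = 598.1040 − 383.299905 = 214.804095
spread = −(1/T)·ln(B₀/D) − r = −(1/8.5246)·ln(214.804095/404.0257) − 0.0189 = 0.05520929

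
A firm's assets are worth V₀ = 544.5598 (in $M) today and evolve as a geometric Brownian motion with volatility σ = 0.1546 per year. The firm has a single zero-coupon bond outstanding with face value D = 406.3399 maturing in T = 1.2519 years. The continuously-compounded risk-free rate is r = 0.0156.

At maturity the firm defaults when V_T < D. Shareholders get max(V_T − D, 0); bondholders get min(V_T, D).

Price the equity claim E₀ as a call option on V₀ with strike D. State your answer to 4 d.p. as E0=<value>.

d₁ = [ln(V₀/D) + (r + σ²/2)T] / (σ√T)
   = [ln(544.5598/406.3399) + (0.0156 + 0.5·0.1546²)·1.2519] / (0.1546·√1.2519)
   = [0.292788 + 0.034491] / 0.172979 = 1.892008
d₂ = d₁ − σ√T = 1.892008 − 0.172979 = 1.719029
N(d₁) = 0.970755,  N(d₂) = 0.957195,  e^(−rT) = 0.980660
E₀ = V₀·N(d₁) − D·e^(−rT)·N(d₂)
   = 544.5598·0.970755 − 406.3399·0.980660·0.957195 = 147.209776

E0=147.2098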